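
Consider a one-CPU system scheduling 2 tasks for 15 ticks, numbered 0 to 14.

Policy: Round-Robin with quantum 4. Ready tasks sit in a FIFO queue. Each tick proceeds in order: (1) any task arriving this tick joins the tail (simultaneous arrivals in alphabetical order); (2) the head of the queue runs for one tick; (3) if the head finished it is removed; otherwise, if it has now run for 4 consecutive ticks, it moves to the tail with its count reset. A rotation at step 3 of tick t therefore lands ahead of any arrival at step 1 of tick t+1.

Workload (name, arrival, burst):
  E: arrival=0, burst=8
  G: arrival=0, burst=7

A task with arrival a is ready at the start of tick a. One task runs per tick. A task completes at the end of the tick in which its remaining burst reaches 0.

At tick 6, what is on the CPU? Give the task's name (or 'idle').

running at tick 6 = G

t=0: queue=[E,G] q_used=0 → run E
t=1: queue=[E,G] q_used=1 → run E
t=2: queue=[E,G] q_used=2 → run E
t=3: queue=[E,G] q_used=3 → run E
t=4: queue=[G,E] q_used=0 → run G
t=5: queue=[G,E] q_used=1 → run G
t=6: queue=[G,E] q_used=2 → run G
t=7: queue=[G,E] q_used=3 → run G
t=8: queue=[E,G] q_used=0 → run E
t=9: queue=[E,G] q_used=1 → run E
t=10: queue=[E,G] q_used=2 → run E
t=11: queue=[E,G] q_used=3 → run E
t=12: queue=[G] q_used=0 → run G
t=13: queue=[G] q_used=1 → run G
t=14: queue=[G] q_used=2 → run G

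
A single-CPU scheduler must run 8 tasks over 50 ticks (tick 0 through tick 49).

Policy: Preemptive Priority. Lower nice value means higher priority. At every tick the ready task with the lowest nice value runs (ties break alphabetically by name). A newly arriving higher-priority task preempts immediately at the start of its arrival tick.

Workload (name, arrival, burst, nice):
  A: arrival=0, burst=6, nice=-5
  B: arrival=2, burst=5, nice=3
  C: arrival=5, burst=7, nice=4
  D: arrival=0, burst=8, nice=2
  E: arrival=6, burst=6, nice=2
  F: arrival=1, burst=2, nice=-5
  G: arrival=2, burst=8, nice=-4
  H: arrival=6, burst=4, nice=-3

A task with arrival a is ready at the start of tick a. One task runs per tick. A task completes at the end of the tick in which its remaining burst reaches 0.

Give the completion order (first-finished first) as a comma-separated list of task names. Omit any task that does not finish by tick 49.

t=0: ready={A,D} → run A
t=1: ready={A,D,F} → run A
t=2: ready={A,B,D,F,G} → run A
t=3: ready={A,B,D,F,G} → run A
t=4: ready={A,B,D,F,G} → run A
t=5: ready={A,B,C,D,F,G} → run A
t=6: ready={B,C,D,E,F,G,H} → run F
t=7: ready={B,C,D,E,F,G,H} → run F
t=8: ready={B,C,D,E,G,H} → run G
t=9: ready={B,C,D,E,G,H} → run G
t=10: ready={B,C,D,E,G,H} → run G
t=11: ready={B,C,D,E,G,H} → run G
t=12: ready={B,C,D,E,G,H} → run G
t=13: ready={B,C,D,E,G,H} → run G
t=14: ready={B,C,D,E,G,H} → run G
t=15: ready={B,C,D,E,G,H} → run G
t=16: ready={B,C,D,E,H} → run H
t=17: ready={B,C,D,E,H} → run H
t=18: ready={B,C,D,E,H} → run H
t=19: ready={B,C,D,E,H} → run H
t=20: ready={B,C,D,E} → run D
t=21: ready={B,C,D,E} → run D
t=22: ready={B,C,D,E} → run D
t=23: ready={B,C,D,E} → run D
t=24: ready={B,C,D,E} → run D
t=25: ready={B,C,D,E} → run D
t=26: ready={B,C,D,E} → run D
t=27: ready={B,C,D,E} → run D
t=28: ready={B,C,E} → run E
t=29: ready={B,C,E} → run E
t=30: ready={B,C,E} → run E
t=31: ready={B,C,E} → run E
t=32: ready={B,C,E} → run E
t=33: ready={B,C,E} → run E
t=34: ready={B,C} → run B
t=35: ready={B,C} → run B
t=36: ready={B,C} → run B
t=37: ready={B,C} → run B
t=38: ready={B,C} → run B
t=39: ready={C} → run C
t=40: ready={C} → run C
t=41: ready={C} → run C
t=42: ready={C} → run C
t=43: ready={C} → run C
t=44: ready={C} → run C
t=45: ready={C} → run C
t=46: (idle)
t=47: (idle)
t=48: (idle)
t=49: (idle)

completion order = A, F, G, H, D, E, B, C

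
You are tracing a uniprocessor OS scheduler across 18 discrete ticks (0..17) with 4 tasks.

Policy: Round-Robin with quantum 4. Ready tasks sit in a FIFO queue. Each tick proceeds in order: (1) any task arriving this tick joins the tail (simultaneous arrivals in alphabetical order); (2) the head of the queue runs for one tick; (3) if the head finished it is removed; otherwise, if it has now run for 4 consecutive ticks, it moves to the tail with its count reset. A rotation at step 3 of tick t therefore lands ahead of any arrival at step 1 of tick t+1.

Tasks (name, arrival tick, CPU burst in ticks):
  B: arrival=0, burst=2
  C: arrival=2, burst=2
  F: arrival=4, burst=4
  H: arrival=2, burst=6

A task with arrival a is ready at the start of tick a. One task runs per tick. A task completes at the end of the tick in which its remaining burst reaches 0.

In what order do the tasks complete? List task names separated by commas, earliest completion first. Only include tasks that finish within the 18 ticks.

t=0: queue=[B] q_used=0 → run B
t=1: queue=[B] q_used=1 → run B
t=2: queue=[C,H] q_used=0 → run C
t=3: queue=[C,H] q_used=1 → run C
t=4: queue=[H,F] q_used=0 → run H
t=5: queue=[H,F] q_used=1 → run H
t=6: queue=[H,F] q_used=2 → run H
t=7: queue=[H,F] q_used=3 → run H
t=8: queue=[F,H] q_used=0 → run F
t=9: queue=[F,H] q_used=1 → run F
t=10: queue=[F,H] q_used=2 → run F
t=11: queue=[F,H] q_used=3 → run F
t=12: queue=[H] q_used=0 → run H
t=13: queue=[H] q_used=1 → run H
t=14: (idle)
t=15: (idle)
t=16: (idle)
t=17: (idle)

completion order = B, C, F, H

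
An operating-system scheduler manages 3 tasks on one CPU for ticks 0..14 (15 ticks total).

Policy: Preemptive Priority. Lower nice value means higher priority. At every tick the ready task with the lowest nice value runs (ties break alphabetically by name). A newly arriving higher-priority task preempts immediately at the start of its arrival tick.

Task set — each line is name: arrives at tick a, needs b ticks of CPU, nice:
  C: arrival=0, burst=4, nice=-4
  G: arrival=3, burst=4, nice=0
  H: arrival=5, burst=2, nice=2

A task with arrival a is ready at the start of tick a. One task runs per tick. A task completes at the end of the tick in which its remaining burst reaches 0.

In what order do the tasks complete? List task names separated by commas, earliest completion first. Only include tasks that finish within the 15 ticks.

t=0: ready={C} → run C
t=1: ready={C} → run C
t=2: ready={C} → run C
t=3: ready={C,G} → run C
t=4: ready={G} → run G
t=5: ready={G,H} → run G
t=6: ready={G,H} → run G
t=7: ready={G,H} → run G
t=8: ready={H} → run H
t=9: ready={H} → run H
t=10: (idle)
t=11: (idle)
t=12: (idle)
t=13: (idle)
t=14: (idle)

completion order = C, G, H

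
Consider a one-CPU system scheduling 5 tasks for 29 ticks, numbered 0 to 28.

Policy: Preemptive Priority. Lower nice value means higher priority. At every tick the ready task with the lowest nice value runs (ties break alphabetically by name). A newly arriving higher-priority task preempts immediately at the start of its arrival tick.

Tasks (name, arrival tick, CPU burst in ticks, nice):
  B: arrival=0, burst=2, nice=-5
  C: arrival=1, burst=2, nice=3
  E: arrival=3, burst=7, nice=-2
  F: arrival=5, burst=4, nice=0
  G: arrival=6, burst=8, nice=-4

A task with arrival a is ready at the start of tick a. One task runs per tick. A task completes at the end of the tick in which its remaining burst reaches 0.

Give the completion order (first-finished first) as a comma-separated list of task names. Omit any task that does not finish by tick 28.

completion order = B, G, E, F, C

t=0: ready={B} → run B
t=1: ready={B,C} → run B
t=2: ready={C} → run C
t=3: ready={C,E} → run E
t=4: ready={C,E} → run E
t=5: ready={C,E,F} → run E
t=6: ready={C,E,F,G} → run G
t=7: ready={C,E,F,G} → run G
t=8: ready={C,E,F,G} → run G
t=9: ready={C,E,F,G} → run G
t=10: ready={C,E,F,G} → run G
t=11: ready={C,E,F,G} → run G
t=12: ready={C,E,F,G} → run G
t=13: ready={C,E,F,G} → run G
t=14: ready={C,E,F} → run E
t=15: ready={C,E,F} → run E
t=16: ready={C,E,F} → run E
t=17: ready={C,E,F} → run E
t=18: ready={C,F} → run F
t=19: ready={C,F} → run F
t=20: ready={C,F} → run F
t=21: ready={C,F} → run F
t=22: ready={C} → run C
t=23: (idle)
t=24: (idle)
t=25: (idle)
t=26: (idle)
t=27: (idle)
t=28: (idle)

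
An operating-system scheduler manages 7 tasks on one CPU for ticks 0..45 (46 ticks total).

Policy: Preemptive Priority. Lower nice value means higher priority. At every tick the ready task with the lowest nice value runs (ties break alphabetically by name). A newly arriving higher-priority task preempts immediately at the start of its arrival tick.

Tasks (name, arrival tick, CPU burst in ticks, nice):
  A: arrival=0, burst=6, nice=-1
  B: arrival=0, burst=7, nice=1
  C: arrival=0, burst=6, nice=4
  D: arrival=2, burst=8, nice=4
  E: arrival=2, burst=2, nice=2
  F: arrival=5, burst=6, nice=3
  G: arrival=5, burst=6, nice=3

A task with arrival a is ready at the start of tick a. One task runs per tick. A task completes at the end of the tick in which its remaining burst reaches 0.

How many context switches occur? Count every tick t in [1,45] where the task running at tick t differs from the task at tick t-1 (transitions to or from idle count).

t=0: ready={A,B,C} → run A
t=1: ready={A,B,C} → run A
t=2: ready={A,B,C,D,E} → run A
t=3: ready={A,B,C,D,E} → run A
t=4: ready={A,B,C,D,E} → run A
t=5: ready={A,B,C,D,E,F,G} → run A
t=6: ready={B,C,D,E,F,G} → run B
t=7: ready={B,C,D,E,F,G} → run B
t=8: ready={B,C,D,E,F,G} → run B
t=9: ready={B,C,D,E,F,G} → run B
t=10: ready={B,C,D,E,F,G} → run B
t=11: ready={B,C,D,E,F,G} → run B
t=12: ready={B,C,D,E,F,G} → run B
t=13: ready={C,D,E,F,G} → run E
t=14: ready={C,D,E,F,G} → run E
t=15: ready={C,D,F,G} → run F
t=16: ready={C,D,F,G} → run F
t=17: ready={C,D,F,G} → run F
t=18: ready={C,D,F,G} → run F
t=19: ready={C,D,F,G} → run F
t=20: ready={C,D,F,G} → run F
t=21: ready={C,D,G} → run G
t=22: ready={C,D,G} → run G
t=23: ready={C,D,G} → run G
t=24: ready={C,D,G} → run G
t=25: ready={C,D,G} → run G
t=26: ready={C,D,G} → run G
t=27: ready={C,D} → run C
t=28: ready={C,D} → run C
t=29: ready={C,D} → run C
t=30: ready={C,D} → run C
t=31: ready={C,D} → run C
t=32: ready={C,D} → run C
t=33: ready={D} → run D
t=34: ready={D} → run D
t=35: ready={D} → run D
t=36: ready={D} → run D
t=37: ready={D} → run D
t=38: ready={D} → run D
t=39: ready={D} → run D
t=40: ready={D} → run D
t=41: (idle)
t=42: (idle)
t=43: (idle)
t=44: (idle)
t=45: (idle)

context switches = 7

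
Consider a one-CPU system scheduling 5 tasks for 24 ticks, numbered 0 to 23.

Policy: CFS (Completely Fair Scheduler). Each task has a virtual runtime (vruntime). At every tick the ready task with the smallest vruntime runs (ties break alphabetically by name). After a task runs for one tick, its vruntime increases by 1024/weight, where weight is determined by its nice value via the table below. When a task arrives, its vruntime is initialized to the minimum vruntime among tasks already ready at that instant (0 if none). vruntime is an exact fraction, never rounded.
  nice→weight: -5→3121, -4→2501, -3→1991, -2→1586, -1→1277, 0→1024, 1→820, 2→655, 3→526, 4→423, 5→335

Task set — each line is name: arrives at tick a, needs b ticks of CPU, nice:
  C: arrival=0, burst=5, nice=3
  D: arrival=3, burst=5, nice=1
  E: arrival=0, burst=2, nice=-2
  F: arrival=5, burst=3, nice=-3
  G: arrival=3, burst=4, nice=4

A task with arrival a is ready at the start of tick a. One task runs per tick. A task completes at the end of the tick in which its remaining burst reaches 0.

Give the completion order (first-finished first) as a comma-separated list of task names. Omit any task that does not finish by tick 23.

t=0: vr[C=0 E=0] → run C
t=1: vr[C=512/263 E=0] → run E
t=2: vr[C=512/263 E=512/793] → run E
t=3: vr[C=512/263 D=512/263 G=512/263] → run C
t=4: vr[C=1024/263 D=512/263 G=512/263] → run D
t=5: vr[C=1024/263 D=172288/53915 F=512/263 G=512/263] → run F
t=6: vr[C=1024/263 D=172288/53915 F=1288704/523633 G=512/263] → run G
t=7: vr[C=1024/263 D=172288/53915 F=1288704/523633 G=485888/111249] → run F
t=8: vr[C=1024/263 D=172288/53915 F=1558016/523633 G=485888/111249] → run F
t=9: vr[C=1024/263 D=172288/53915 G=485888/111249] → run D
t=10: vr[C=1024/263 D=239616/53915 G=485888/111249] → run C
t=11: vr[C=1536/263 D=239616/53915 G=485888/111249] → run G
t=12: vr[C=1536/263 D=239616/53915 G=755200/111249] → run D
t=13: vr[C=1536/263 D=306944/53915 G=755200/111249] → run D
t=14: vr[C=1536/263 D=374272/53915 G=755200/111249] → run C
t=15: vr[C=2048/263 D=374272/53915 G=755200/111249] → run G
t=16: vr[C=2048/263 D=374272/53915 G=341504/37083] → run D
t=17: vr[C=2048/263 G=341504/37083] → run C
t=18: vr[G=341504/37083] → run G
t=19: (idle)
t=20: (idle)
t=21: (idle)
t=22: (idle)
t=23: (idle)

completion order = E, F, D, C, G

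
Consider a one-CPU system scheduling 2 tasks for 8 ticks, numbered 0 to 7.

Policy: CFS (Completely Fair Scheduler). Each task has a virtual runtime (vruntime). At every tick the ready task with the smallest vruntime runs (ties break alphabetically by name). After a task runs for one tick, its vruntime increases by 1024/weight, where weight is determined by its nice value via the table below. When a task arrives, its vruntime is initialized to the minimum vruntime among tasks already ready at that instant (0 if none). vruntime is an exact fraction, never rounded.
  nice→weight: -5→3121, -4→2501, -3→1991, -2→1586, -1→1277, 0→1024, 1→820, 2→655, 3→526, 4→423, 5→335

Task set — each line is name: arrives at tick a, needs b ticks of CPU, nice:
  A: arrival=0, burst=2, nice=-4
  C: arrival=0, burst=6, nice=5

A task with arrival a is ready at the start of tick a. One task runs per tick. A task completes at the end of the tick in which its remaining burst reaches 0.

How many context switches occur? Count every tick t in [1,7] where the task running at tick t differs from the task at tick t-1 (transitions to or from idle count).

context switches = 3

t=0: vr[A=0 C=0] → run A
t=1: vr[A=1024/2501 C=0] → run C
t=2: vr[A=1024/2501 C=1024/335] → run A
t=3: vr[C=1024/335] → run C
t=4: vr[C=2048/335] → run C
t=5: vr[C=3072/335] → run C
t=6: vr[C=4096/335] → run C
t=7: vr[C=1024/67] → run C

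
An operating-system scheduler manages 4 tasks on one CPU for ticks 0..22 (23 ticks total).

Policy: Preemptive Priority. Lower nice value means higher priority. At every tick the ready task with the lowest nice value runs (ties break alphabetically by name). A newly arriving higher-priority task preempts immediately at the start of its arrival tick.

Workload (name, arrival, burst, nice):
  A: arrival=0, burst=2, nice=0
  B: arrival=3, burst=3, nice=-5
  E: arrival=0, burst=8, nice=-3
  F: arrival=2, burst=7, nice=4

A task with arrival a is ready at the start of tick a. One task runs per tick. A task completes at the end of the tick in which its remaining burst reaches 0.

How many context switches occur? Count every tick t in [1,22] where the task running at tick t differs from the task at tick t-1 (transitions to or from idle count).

context switches = 5

t=0: ready={A,E} → run E
t=1: ready={A,E} → run E
t=2: ready={A,E,F} → run E
t=3: ready={A,B,E,F} → run B
t=4: ready={A,B,E,F} → run B
t=5: ready={A,B,E,F} → run B
t=6: ready={A,E,F} → run E
t=7: ready={A,E,F} → run E
t=8: ready={A,E,F} → run E
t=9: ready={A,E,F} → run E
t=10: ready={A,E,F} → run E
t=11: ready={A,F} → run A
t=12: ready={A,F} → run A
t=13: ready={F} → run F
t=14: ready={F} → run F
t=15: ready={F} → run F
t=16: ready={F} → run F
t=17: ready={F} → run F
t=18: ready={F} → run F
t=19: ready={F} → run F
t=20: (idle)
t=21: (idle)
t=22: (idle)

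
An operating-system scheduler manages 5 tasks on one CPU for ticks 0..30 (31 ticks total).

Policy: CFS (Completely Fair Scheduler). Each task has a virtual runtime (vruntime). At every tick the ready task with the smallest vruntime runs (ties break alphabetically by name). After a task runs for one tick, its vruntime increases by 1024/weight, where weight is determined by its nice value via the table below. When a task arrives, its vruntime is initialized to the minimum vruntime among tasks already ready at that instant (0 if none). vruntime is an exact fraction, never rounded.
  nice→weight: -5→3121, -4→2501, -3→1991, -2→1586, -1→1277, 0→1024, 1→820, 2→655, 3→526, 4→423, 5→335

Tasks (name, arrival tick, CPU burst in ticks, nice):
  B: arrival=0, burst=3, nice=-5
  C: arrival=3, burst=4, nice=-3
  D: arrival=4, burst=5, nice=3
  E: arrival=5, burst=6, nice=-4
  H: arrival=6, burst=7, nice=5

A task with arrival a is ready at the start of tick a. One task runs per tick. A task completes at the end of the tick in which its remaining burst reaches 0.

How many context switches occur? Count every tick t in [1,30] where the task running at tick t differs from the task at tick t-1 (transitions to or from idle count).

context switches = 17

t=0: vr[B=0] → run B
t=1: vr[B=1024/3121] → run B
t=2: vr[B=2048/3121] → run B
t=3: vr[C=0] → run C
t=4: vr[C=1024/1991 D=1024/1991] → run C
t=5: vr[C=2048/1991 D=1024/1991 E=1024/1991] → run D
t=6: vr[C=2048/1991 D=1288704/523633 E=1024/1991 H=1024/1991] → run E
t=7: vr[C=2048/1991 D=1288704/523633 E=4599808/4979491 H=1024/1991] → run H
t=8: vr[C=2048/1991 D=1288704/523633 E=4599808/4979491 H=2381824/666985] → run E
t=9: vr[C=2048/1991 D=1288704/523633 E=6638592/4979491 H=2381824/666985] → run C
t=10: vr[C=3072/1991 D=1288704/523633 E=6638592/4979491 H=2381824/666985] → run E
t=11: vr[C=3072/1991 D=1288704/523633 E=8677376/4979491 H=2381824/666985] → run C
t=12: vr[D=1288704/523633 E=8677376/4979491 H=2381824/666985] → run E
t=13: vr[D=1288704/523633 E=10716160/4979491 H=2381824/666985] → run E
t=14: vr[D=1288704/523633 E=12754944/4979491 H=2381824/666985] → run D
t=15: vr[D=2308096/523633 E=12754944/4979491 H=2381824/666985] → run E
t=16: vr[D=2308096/523633 H=2381824/666985] → run H
t=17: vr[D=2308096/523633 H=4420608/666985] → run D
t=18: vr[D=3327488/523633 H=4420608/666985] → run D
t=19: vr[D=4346880/523633 H=4420608/666985] → run H
t=20: vr[D=4346880/523633 H=6459392/666985] → run D
t=21: vr[H=6459392/666985] → run H
t=22: vr[H=8498176/666985] → run H
t=23: vr[H=2107392/133397] → run H
t=24: vr[H=12575744/666985] → run H
t=25: (idle)
t=26: (idle)
t=27: (idle)
t=28: (idle)
t=29: (idle)
t=30: (idle)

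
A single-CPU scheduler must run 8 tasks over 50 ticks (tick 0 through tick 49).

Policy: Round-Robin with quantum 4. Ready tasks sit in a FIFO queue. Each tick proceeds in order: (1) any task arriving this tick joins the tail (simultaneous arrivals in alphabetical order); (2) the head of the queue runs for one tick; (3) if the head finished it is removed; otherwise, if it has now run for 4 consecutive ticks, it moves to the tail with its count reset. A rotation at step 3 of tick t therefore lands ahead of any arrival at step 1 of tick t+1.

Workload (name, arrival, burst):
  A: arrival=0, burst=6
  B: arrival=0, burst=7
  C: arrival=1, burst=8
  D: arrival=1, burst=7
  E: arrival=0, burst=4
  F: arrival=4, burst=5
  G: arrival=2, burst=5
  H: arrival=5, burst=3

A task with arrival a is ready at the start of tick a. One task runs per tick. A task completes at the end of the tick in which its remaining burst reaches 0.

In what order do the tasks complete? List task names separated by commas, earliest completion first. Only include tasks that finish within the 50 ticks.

t=0: queue=[A,B,E] q_used=0 → run A
t=1: queue=[A,B,E,C,D] q_used=1 → run A
t=2: queue=[A,B,E,C,D,G] q_used=2 → run A
t=3: queue=[A,B,E,C,D,G] q_used=3 → run A
t=4: queue=[B,E,C,D,G,A,F] q_used=0 → run B
t=5: queue=[B,E,C,D,G,A,F,H] q_used=1 → run B
t=6: queue=[B,E,C,D,G,A,F,H] q_used=2 → run B
t=7: queue=[B,E,C,D,G,A,F,H] q_used=3 → run B
t=8: queue=[E,C,D,G,A,F,H,B] q_used=0 → run E
t=9: queue=[E,C,D,G,A,F,H,B] q_used=1 → run E
t=10: queue=[E,C,D,G,A,F,H,B] q_used=2 → run E
t=11: queue=[E,C,D,G,A,F,H,B] q_used=3 → run E
t=12: queue=[C,D,G,A,F,H,B] q_used=0 → run C
t=13: queue=[C,D,G,A,F,H,B] q_used=1 → run C
t=14: queue=[C,D,G,A,F,H,B] q_used=2 → run C
t=15: queue=[C,D,G,A,F,H,B] q_used=3 → run C
t=16: queue=[D,G,A,F,H,B,C] q_used=0 → run D
t=17: queue=[D,G,A,F,H,B,C] q_used=1 → run D
t=18: queue=[D,G,A,F,H,B,C] q_used=2 → run D
t=19: queue=[D,G,A,F,H,B,C] q_used=3 → run D
t=20: queue=[G,A,F,H,B,C,D] q_used=0 → run G
t=21: queue=[G,A,F,H,B,C,D] q_used=1 → run G
t=22: queue=[G,A,F,H,B,C,D] q_used=2 → run G
t=23: queue=[G,A,F,H,B,C,D] q_used=3 → run G
t=24: queue=[A,F,H,B,C,D,G] q_used=0 → run A
t=25: queue=[A,F,H,B,C,D,G] q_used=1 → run A
t=26: queue=[F,H,B,C,D,G] q_used=0 → run F
t=27: queue=[F,H,B,C,D,G] q_used=1 → run F
t=28: queue=[F,H,B,C,D,G] q_used=2 → run F
t=29: queue=[F,H,B,C,D,G] q_used=3 → run F
t=30: queue=[H,B,C,D,G,F] q_used=0 → run H
t=31: queue=[H,B,C,D,G,F] q_used=1 → run H
t=32: queue=[H,B,C,D,G,F] q_used=2 → run H
t=33: queue=[B,C,D,G,F] q_used=0 → run B
t=34: queue=[B,C,D,G,F] q_used=1 → run B
t=35: queue=[B,C,D,G,F] q_used=2 → run B
t=36: queue=[C,D,G,F] q_used=0 → run C
t=37: queue=[C,D,G,F] q_used=1 → run C
t=38: queue=[C,D,G,F] q_used=2 → run C
t=39: queue=[C,D,G,F] q_used=3 → run C
t=40: queue=[D,G,F] q_used=0 → run D
t=41: queue=[D,G,F] q_used=1 → run D
t=42: queue=[D,G,F] q_used=2 → run D
t=43: queue=[G,F] q_used=0 → run G
t=44: queue=[F] q_used=0 → run F
t=45: (idle)
t=46: (idle)
t=47: (idle)
t=48: (idle)
t=49: (idle)

completion order = E, A, H, B, C, D, G, F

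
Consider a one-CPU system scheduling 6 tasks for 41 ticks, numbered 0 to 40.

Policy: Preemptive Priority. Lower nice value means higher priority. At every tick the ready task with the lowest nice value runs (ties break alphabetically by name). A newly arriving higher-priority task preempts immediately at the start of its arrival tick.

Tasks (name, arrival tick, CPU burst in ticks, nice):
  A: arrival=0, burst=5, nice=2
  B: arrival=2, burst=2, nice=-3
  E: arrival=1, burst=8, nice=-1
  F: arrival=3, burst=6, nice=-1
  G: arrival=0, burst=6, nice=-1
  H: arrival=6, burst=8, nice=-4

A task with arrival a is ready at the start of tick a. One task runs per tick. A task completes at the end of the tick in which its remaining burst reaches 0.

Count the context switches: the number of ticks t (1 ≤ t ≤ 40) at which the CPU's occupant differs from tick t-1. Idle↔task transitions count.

context switches = 9

t=0: ready={A,G} → run G
t=1: ready={A,E,G} → run E
t=2: ready={A,B,E,G} → run B
t=3: ready={A,B,E,F,G} → run B
t=4: ready={A,E,F,G} → run E
t=5: ready={A,E,F,G} → run E
t=6: ready={A,E,F,G,H} → run H
t=7: ready={A,E,F,G,H} → run H
t=8: ready={A,E,F,G,H} → run H
t=9: ready={A,E,F,G,H} → run H
t=10: ready={A,E,F,G,H} → run H
t=11: ready={A,E,F,G,H} → run H
t=12: ready={A,E,F,G,H} → run H
t=13: ready={A,E,F,G,H} → run H
t=14: ready={A,E,F,G} → run E
t=15: ready={A,E,F,G} → run E
t=16: ready={A,E,F,G} → run E
t=17: ready={A,E,F,G} → run E
t=18: ready={A,E,F,G} → run E
t=19: ready={A,F,G} → run F
t=20: ready={A,F,G} → run F
t=21: ready={A,F,G} → run F
t=22: ready={A,F,G} → run F
t=23: ready={A,F,G} → run F
t=24: ready={A,F,G} → run F
t=25: ready={A,G} → run G
t=26: ready={A,G} → run G
t=27: ready={A,G} → run G
t=28: ready={A,G} → run G
t=29: ready={A,G} → run G
t=30: ready={A} → run A
t=31: ready={A} → run A
t=32: ready={A} → run A
t=33: ready={A} → run A
t=34: ready={A} → run A
t=35: (idle)
t=36: (idle)
t=37: (idle)
t=38: (idle)
t=39: (idle)
t=40: (idle)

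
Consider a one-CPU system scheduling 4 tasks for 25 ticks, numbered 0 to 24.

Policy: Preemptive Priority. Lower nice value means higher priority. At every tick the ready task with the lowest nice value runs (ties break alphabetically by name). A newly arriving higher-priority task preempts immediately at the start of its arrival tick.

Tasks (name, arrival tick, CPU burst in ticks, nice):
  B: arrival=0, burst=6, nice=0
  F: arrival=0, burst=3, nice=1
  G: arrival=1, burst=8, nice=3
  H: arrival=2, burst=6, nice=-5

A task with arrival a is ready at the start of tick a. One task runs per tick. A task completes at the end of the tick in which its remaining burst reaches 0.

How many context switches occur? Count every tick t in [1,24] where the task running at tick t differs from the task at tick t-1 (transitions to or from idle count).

t=0: ready={B,F} → run B
t=1: ready={B,F,G} → run B
t=2: ready={B,F,G,H} → run H
t=3: ready={B,F,G,H} → run H
t=4: ready={B,F,G,H} → run H
t=5: ready={B,F,G,H} → run H
t=6: ready={B,F,G,H} → run H
t=7: ready={B,F,G,H} → run H
t=8: ready={B,F,G} → run B
t=9: ready={B,F,G} → run B
t=10: ready={B,F,G} → run B
t=11: ready={B,F,G} → run B
t=12: ready={F,G} → run F
t=13: ready={F,G} → run F
t=14: ready={F,G} → run F
t=15: ready={G} → run G
t=16: ready={G} → run G
t=17: ready={G} → run G
t=18: ready={G} → run G
t=19: ready={G} → run G
t=20: ready={G} → run G
t=21: ready={G} → run G
t=22: ready={G} → run G
t=23: (idle)
t=24: (idle)

context switches = 5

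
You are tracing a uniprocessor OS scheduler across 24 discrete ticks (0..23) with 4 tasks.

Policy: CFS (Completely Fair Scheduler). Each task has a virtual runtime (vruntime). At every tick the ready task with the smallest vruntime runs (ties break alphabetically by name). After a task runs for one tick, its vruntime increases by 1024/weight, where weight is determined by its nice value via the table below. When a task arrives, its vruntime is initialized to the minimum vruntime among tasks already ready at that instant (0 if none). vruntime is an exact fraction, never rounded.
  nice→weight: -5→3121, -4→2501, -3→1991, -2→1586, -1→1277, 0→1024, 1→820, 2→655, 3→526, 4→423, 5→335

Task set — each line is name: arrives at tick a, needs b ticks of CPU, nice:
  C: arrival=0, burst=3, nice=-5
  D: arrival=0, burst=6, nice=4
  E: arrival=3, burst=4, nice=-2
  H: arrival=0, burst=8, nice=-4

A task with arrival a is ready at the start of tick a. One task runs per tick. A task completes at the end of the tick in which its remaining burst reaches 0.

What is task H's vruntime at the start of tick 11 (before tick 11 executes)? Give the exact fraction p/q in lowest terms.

t=0: vr[C=0 D=0 H=0] → run C
t=1: vr[C=1024/3121 D=0 H=0] → run D
t=2: vr[C=1024/3121 D=1024/423 H=0] → run H
t=3: vr[C=1024/3121 D=1024/423 E=1024/3121 H=1024/2501] → run C
t=4: vr[C=2048/3121 D=1024/423 E=1024/3121 H=1024/2501] → run E
t=5: vr[C=2048/3121 D=1024/423 E=2409984/2474953 H=1024/2501] → run H
t=6: vr[C=2048/3121 D=1024/423 E=2409984/2474953 H=2048/2501] → run C
t=7: vr[D=1024/423 E=2409984/2474953 H=2048/2501] → run H
t=8: vr[D=1024/423 E=2409984/2474953 H=3072/2501] → run E
t=9: vr[D=1024/423 E=4007936/2474953 H=3072/2501] → run H
t=10: vr[D=1024/423 E=4007936/2474953 H=4096/2501] → run E
t=11: vr[D=1024/423 E=5605888/2474953 H=4096/2501] → run H
t=12: vr[D=1024/423 E=5605888/2474953 H=5120/2501] → run H
t=13: vr[D=1024/423 E=5605888/2474953 H=6144/2501] → run E
t=14: vr[D=1024/423 H=6144/2501] → run D
t=15: vr[D=2048/423 H=6144/2501] → run H
t=16: vr[D=2048/423 H=7168/2501] → run H
t=17: vr[D=2048/423] → run D
t=18: vr[D=1024/141] → run D
t=19: vr[D=4096/423] → run D
t=20: vr[D=5120/423] → run D
t=21: (idle)
t=22: (idle)
t=23: (idle)

vruntime(H, start of tick 11) = 4096/2501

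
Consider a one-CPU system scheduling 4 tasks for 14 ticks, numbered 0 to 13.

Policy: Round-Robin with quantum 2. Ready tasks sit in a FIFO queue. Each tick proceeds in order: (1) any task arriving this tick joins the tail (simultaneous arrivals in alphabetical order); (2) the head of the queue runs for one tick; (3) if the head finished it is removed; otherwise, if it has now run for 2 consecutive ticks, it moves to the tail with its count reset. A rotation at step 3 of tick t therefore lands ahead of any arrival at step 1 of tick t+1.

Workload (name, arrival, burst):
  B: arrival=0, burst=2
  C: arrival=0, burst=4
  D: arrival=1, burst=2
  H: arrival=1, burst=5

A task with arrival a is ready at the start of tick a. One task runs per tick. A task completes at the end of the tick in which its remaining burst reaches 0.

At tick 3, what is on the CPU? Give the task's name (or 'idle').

running at tick 3 = C

t=0: queue=[B,C] q_used=0 → run B
t=1: queue=[B,C,D,H] q_used=1 → run B
t=2: queue=[C,D,H] q_used=0 → run C
t=3: queue=[C,D,H] q_used=1 → run C
t=4: queue=[D,H,C] q_used=0 → run D
t=5: queue=[D,H,C] q_used=1 → run D
t=6: queue=[H,C] q_used=0 → run H
t=7: queue=[H,C] q_used=1 → run H
t=8: queue=[C,H] q_used=0 → run C
t=9: queue=[C,H] q_used=1 → run C
t=10: queue=[H] q_used=0 → run H
t=11: queue=[H] q_used=1 → run H
t=12: queue=[H] q_used=0 → run H
t=13: (idle)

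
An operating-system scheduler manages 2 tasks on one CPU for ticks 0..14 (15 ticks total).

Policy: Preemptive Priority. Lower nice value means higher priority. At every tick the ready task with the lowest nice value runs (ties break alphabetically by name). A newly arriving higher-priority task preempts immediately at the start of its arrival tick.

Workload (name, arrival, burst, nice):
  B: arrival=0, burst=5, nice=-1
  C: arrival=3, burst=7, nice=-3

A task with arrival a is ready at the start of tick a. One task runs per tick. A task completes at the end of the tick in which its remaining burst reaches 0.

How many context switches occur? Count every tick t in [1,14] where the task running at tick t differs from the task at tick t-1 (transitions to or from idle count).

context switches = 3

t=0: ready={B} → run B
t=1: ready={B} → run B
t=2: ready={B} → run B
t=3: ready={B,C} → run C
t=4: ready={B,C} → run C
t=5: ready={B,C} → run C
t=6: ready={B,C} → run C
t=7: ready={B,C} → run C
t=8: ready={B,C} → run C
t=9: ready={B,C} → run C
t=10: ready={B} → run B
t=11: ready={B} → run B
t=12: (idle)
t=13: (idle)
t=14: (idle)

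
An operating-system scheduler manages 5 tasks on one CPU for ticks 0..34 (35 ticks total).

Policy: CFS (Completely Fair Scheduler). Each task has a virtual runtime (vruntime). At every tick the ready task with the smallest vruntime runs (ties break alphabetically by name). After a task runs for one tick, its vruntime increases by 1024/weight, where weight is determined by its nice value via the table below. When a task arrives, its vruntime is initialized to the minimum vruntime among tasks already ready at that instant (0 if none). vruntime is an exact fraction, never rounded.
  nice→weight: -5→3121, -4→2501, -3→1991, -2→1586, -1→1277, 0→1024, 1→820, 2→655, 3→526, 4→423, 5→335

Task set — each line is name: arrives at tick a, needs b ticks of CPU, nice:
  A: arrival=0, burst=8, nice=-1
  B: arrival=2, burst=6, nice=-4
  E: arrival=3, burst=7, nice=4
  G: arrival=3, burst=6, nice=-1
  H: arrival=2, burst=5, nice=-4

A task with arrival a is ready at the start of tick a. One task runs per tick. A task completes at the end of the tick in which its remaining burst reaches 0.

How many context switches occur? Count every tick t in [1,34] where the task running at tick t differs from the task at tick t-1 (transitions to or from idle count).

t=0: vr[A=0] → run A
t=1: vr[A=1024/1277] → run A
t=2: vr[A=2048/1277 B=2048/1277 H=2048/1277] → run A
t=3: vr[A=3072/1277 B=2048/1277 E=2048/1277 G=2048/1277 H=2048/1277] → run B
t=4: vr[A=3072/1277 B=6429696/3193777 E=2048/1277 G=2048/1277 H=2048/1277] → run E
t=5: vr[A=3072/1277 B=6429696/3193777 E=2173952/540171 G=2048/1277 H=2048/1277] → run G
t=6: vr[A=3072/1277 B=6429696/3193777 E=2173952/540171 G=3072/1277 H=2048/1277] → run H
t=7: vr[A=3072/1277 B=6429696/3193777 E=2173952/540171 G=3072/1277 H=6429696/3193777] → run B
t=8: vr[A=3072/1277 B=7737344/3193777 E=2173952/540171 G=3072/1277 H=6429696/3193777] → run H
t=9: vr[A=3072/1277 B=7737344/3193777 E=2173952/540171 G=3072/1277 H=7737344/3193777] → run A
t=10: vr[A=4096/1277 B=7737344/3193777 E=2173952/540171 G=3072/1277 H=7737344/3193777] → run G
t=11: vr[A=4096/1277 B=7737344/3193777 E=2173952/540171 G=4096/1277 H=7737344/3193777] → run B
t=12: vr[A=4096/1277 B=9044992/3193777 E=2173952/540171 G=4096/1277 H=7737344/3193777] → run H
t=13: vr[A=4096/1277 B=9044992/3193777 E=2173952/540171 G=4096/1277 H=9044992/3193777] → run B
t=14: vr[A=4096/1277 B=10352640/3193777 E=2173952/540171 G=4096/1277 H=9044992/3193777] → run H
t=15: vr[A=4096/1277 B=10352640/3193777 E=2173952/540171 G=4096/1277 H=10352640/3193777] → run A
t=16: vr[A=5120/1277 B=10352640/3193777 E=2173952/540171 G=4096/1277 H=10352640/3193777] → run G
t=17: vr[A=5120/1277 B=10352640/3193777 E=2173952/540171 G=5120/1277 H=10352640/3193777] → run B
t=18: vr[A=5120/1277 B=11660288/3193777 E=2173952/540171 G=5120/1277 H=10352640/3193777] → run H
t=19: vr[A=5120/1277 B=11660288/3193777 E=2173952/540171 G=5120/1277] → run B
t=20: vr[A=5120/1277 E=2173952/540171 G=5120/1277] → run A
t=21: vr[A=6144/1277 E=2173952/540171 G=5120/1277] → run G
t=22: vr[A=6144/1277 E=2173952/540171 G=6144/1277] → run E
t=23: vr[A=6144/1277 E=3481600/540171 G=6144/1277] → run A
t=24: vr[A=7168/1277 E=3481600/540171 G=6144/1277] → run G
t=25: vr[A=7168/1277 E=3481600/540171 G=7168/1277] → run A
t=26: vr[E=3481600/540171 G=7168/1277] → run G
t=27: vr[E=3481600/540171] → run E
t=28: vr[E=1596416/180057] → run E
t=29: vr[E=6096896/540171] → run E
t=30: vr[E=7404544/540171] → run E
t=31: vr[E=2904064/180057] → run E
t=32: (idle)
t=33: (idle)
t=34: (idle)

context switches = 26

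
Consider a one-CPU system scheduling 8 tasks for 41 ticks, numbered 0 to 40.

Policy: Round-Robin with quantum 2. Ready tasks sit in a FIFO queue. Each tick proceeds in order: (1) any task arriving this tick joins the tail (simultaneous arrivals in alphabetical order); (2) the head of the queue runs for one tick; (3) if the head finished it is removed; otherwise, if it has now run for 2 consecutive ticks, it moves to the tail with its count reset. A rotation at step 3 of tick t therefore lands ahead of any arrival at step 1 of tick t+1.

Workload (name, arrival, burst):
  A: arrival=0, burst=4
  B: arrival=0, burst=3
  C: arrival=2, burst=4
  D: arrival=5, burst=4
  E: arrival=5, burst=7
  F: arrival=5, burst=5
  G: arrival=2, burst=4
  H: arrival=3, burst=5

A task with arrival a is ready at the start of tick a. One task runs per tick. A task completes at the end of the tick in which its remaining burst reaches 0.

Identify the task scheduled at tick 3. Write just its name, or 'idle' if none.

running at tick 3 = B

t=0: queue=[A,B] q_used=0 → run A
t=1: queue=[A,B] q_used=1 → run A
t=2: queue=[B,A,C,G] q_used=0 → run B
t=3: queue=[B,A,C,G,H] q_used=1 → run B
t=4: queue=[A,C,G,H,B] q_used=0 → run A
t=5: queue=[A,C,G,H,B,D,E,F] q_used=1 → run A
t=6: queue=[C,G,H,B,D,E,F] q_used=0 → run C
t=7: queue=[C,G,H,B,D,E,F] q_used=1 → run C
t=8: queue=[G,H,B,D,E,F,C] q_used=0 → run G
t=9: queue=[G,H,B,D,E,F,C] q_used=1 → run G
t=10: queue=[H,B,D,E,F,C,G] q_used=0 → run H
t=11: queue=[H,B,D,E,F,C,G] q_used=1 → run H
t=12: queue=[B,D,E,F,C,G,H] q_used=0 → run B
t=13: queue=[D,E,F,C,G,H] q_used=0 → run D
t=14: queue=[D,E,F,C,G,H] q_used=1 → run D
t=15: queue=[E,F,C,G,H,D] q_used=0 → run E
t=16: queue=[E,F,C,G,H,D] q_used=1 → run E
t=17: queue=[F,C,G,H,D,E] q_used=0 → run F
t=18: queue=[F,C,G,H,D,E] q_used=1 → run F
t=19: queue=[C,G,H,D,E,F] q_used=0 → run C
t=20: queue=[C,G,H,D,E,F] q_used=1 → run C
t=21: queue=[G,H,D,E,F] q_used=0 → run G
t=22: queue=[G,H,D,E,F] q_used=1 → run G
t=23: queue=[H,D,E,F] q_used=0 → run H
t=24: queue=[H,D,E,F] q_used=1 → run H
t=25: queue=[D,E,F,H] q_used=0 → run D
t=26: queue=[D,E,F,H] q_used=1 → run D
t=27: queue=[E,F,H] q_used=0 → run E
t=28: queue=[E,F,H] q_used=1 → run E
t=29: queue=[F,H,E] q_used=0 → run F
t=30: queue=[F,H,E] q_used=1 → run F
t=31: queue=[H,E,F] q_used=0 → run H
t=32: queue=[E,F] q_used=0 → run E
t=33: queue=[E,F] q_used=1 → run E
t=34: queue=[F,E] q_used=0 → run F
t=35: queue=[E] q_used=0 → run E
t=36: (idle)
t=37: (idle)
t=38: (idle)
t=39: (idle)
t=40: (idle)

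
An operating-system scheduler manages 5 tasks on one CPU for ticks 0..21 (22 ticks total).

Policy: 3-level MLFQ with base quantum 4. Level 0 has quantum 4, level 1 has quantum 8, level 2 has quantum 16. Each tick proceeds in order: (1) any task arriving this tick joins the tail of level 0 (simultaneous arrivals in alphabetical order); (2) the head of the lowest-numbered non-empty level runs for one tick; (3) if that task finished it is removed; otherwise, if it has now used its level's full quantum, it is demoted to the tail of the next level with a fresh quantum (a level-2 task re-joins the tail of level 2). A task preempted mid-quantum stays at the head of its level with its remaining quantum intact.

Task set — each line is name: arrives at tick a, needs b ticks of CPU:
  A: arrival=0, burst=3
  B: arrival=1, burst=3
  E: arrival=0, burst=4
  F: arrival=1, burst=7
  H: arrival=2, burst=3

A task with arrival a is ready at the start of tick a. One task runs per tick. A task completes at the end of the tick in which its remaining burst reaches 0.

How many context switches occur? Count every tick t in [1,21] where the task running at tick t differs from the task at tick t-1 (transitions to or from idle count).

context switches = 6

t=0: L0/L1/L2 = AE/-/- → run A
t=1: L0/L1/L2 = AEBF/-/- → run A
t=2: L0/L1/L2 = AEBFH/-/- → run A
t=3: L0/L1/L2 = EBFH/-/- → run E
t=4: L0/L1/L2 = EBFH/-/- → run E
t=5: L0/L1/L2 = EBFH/-/- → run E
t=6: L0/L1/L2 = EBFH/-/- → run E
t=7: L0/L1/L2 = BFH/-/- → run B
t=8: L0/L1/L2 = BFH/-/- → run B
t=9: L0/L1/L2 = BFH/-/- → run B
t=10: L0/L1/L2 = FH/-/- → run F
t=11: L0/L1/L2 = FH/-/- → run F
t=12: L0/L1/L2 = FH/-/- → run F
t=13: L0/L1/L2 = FH/-/- → run F
t=14: L0/L1/L2 = H/F/- → run H
t=15: L0/L1/L2 = H/F/- → run H
t=16: L0/L1/L2 = H/F/- → run H
t=17: L0/L1/L2 = -/F/- → run F
t=18: L0/L1/L2 = -/F/- → run F
t=19: L0/L1/L2 = -/F/- → run F
t=20: (idle)
t=21: (idle)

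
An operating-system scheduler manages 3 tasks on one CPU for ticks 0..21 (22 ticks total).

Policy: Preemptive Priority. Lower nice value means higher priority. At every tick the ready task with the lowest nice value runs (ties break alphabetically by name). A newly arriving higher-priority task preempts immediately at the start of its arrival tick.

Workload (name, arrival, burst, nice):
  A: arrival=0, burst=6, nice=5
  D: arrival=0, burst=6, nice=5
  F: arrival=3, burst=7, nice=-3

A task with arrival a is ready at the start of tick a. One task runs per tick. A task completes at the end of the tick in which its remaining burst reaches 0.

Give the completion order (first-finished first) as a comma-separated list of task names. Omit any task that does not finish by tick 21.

t=0: ready={A,D} → run A
t=1: ready={A,D} → run A
t=2: ready={A,D} → run A
t=3: ready={A,D,F} → run F
t=4: ready={A,D,F} → run F
t=5: ready={A,D,F} → run F
t=6: ready={A,D,F} → run F
t=7: ready={A,D,F} → run F
t=8: ready={A,D,F} → run F
t=9: ready={A,D,F} → run F
t=10: ready={A,D} → run A
t=11: ready={A,D} → run A
t=12: ready={A,D} → run A
t=13: ready={D} → run D
t=14: ready={D} → run D
t=15: ready={D} → run D
t=16: ready={D} → run D
t=17: ready={D} → run D
t=18: ready={D} → run D
t=19: (idle)
t=20: (idle)
t=21: (idle)

completion order = F, A, D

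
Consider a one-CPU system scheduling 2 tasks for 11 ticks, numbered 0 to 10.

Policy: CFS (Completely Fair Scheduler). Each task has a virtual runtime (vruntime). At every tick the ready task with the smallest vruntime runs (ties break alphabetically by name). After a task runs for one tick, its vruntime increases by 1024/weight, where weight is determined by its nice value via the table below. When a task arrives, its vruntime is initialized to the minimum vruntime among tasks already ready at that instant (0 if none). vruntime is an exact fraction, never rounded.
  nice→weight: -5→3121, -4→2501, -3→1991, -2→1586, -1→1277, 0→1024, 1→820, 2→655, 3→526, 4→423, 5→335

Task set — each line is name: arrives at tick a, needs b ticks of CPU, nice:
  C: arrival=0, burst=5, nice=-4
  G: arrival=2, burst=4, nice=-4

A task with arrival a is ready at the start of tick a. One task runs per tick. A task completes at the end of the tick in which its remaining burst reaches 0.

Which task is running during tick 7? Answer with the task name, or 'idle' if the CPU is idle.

running at tick 7 = G

t=0: vr[C=0] → run C
t=1: vr[C=1024/2501] → run C
t=2: vr[C=2048/2501 G=2048/2501] → run C
t=3: vr[C=3072/2501 G=2048/2501] → run G
t=4: vr[C=3072/2501 G=3072/2501] → run C
t=5: vr[C=4096/2501 G=3072/2501] → run G
t=6: vr[C=4096/2501 G=4096/2501] → run C
t=7: vr[G=4096/2501] → run G
t=8: vr[G=5120/2501] → run G
t=9: (idle)
t=10: (idle)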